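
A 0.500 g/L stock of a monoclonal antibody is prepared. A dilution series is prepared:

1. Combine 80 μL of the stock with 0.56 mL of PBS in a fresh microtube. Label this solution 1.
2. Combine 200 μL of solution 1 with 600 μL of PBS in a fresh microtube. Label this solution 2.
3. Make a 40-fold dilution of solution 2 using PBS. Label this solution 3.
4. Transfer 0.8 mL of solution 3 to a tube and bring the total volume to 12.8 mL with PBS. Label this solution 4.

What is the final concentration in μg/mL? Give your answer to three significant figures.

Step 1: 80 μL + 0.56 mL = 640 μL total → factor 640/80 = 8
Step 2: 200 μL + 600 μL = 800 μL total → factor 800/200 = 4
Step 3: 40-fold → factor 40
Step 4: 0.8 mL brought to 12.8 mL → factor 12.8/0.8 = 16
Overall dilution factor = 8 × 4 × 40 × 16 = 20480
Final = 0.500 g/L / 20480 = 2.441 × 10^-5 g/L = 0.0244 μg/mL

0.0244 μg/mL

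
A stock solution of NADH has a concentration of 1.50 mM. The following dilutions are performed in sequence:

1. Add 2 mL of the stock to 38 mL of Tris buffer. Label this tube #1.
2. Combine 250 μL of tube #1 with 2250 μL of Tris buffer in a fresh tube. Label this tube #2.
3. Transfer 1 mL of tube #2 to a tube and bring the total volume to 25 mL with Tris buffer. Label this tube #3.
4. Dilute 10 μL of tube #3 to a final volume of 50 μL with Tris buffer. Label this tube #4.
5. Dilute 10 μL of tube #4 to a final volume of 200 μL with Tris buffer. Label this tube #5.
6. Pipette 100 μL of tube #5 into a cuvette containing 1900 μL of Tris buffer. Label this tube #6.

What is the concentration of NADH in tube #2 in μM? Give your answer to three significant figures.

Step 1: 2 mL + 38 mL = 40 mL total → factor 40/2 = 20
Step 2: 250 μL + 2250 μL = 2500 μL total → factor 2500/250 = 10
Dilution factor through tube #2 = 20 × 10 = 200
[tube #2] = 1.50 mM / 200 = 0.007500 mM = 7.50 μM

7.50 μM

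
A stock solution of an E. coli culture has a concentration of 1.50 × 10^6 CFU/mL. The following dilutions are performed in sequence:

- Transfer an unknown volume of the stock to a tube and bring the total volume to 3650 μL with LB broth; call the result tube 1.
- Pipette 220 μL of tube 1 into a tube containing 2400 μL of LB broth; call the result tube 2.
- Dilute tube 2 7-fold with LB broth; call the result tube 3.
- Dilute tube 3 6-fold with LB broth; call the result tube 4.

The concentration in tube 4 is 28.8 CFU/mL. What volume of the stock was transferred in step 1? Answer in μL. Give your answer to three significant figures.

Step 1: v brought to 3650 μL → factor = 3650 μL/v
Step 2: 220 μL + 2400 μL = 2620 μL total → factor 2620/220 = 11.909
Step 3: 7-fold → factor 7
Step 4: 6-fold → factor 6
Product of known-step factors = 500.18
Overall factor = 1.50 × 10^6 CFU/mL / (28.8 CFU/mL) = 52083
Step-1 factor = 52083 / 500.18 = 104.13
v = 3650 μL / 104.13 = 35.1 μL

35.1 μL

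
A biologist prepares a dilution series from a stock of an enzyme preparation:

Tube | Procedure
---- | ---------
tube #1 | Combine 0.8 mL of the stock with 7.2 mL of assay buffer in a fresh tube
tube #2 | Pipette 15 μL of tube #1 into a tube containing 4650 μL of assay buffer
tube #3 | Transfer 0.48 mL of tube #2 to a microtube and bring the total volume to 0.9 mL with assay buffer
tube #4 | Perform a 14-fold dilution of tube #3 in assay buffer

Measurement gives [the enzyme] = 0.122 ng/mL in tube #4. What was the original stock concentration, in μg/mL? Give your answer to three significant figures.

9.96 μg/mL

Step 1: 0.8 mL + 7.2 mL = 8 mL total → factor 8/0.8 = 10
Step 2: 15 μL + 4650 μL = 4665 μL total → factor 4665/15 = 311
Step 3: 0.48 mL brought to 0.9 mL → factor 0.9/0.48 = 1.875
Step 4: 14-fold → factor 14
Overall dilution factor = 10 × 311 × 1.875 × 14 = 81638
Stock = 0.122 ng/mL × 81638 = 9960 ng/mL = 9.96 μg/mL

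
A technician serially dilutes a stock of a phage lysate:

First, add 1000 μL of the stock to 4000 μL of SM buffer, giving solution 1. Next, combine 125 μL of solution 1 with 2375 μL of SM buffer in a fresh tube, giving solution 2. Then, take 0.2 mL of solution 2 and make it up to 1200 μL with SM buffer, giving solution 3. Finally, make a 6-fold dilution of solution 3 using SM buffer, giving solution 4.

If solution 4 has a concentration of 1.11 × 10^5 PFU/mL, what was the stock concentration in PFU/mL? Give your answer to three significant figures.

Step 1: 1000 μL + 4000 μL = 5000 μL total → factor 5000/1000 = 5
Step 2: 125 μL + 2375 μL = 2500 μL total → factor 2500/125 = 20
Step 3: 0.2 mL brought to 1200 μL → factor 1.2/0.2 = 6
Step 4: 6-fold → factor 6
Overall dilution factor = 5 × 20 × 6 × 6 = 3600
Stock = 1.11 × 10^5 PFU/mL × 3600 = 4.00 × 10^8 PFU/mL

4.00 × 10^8 PFU/mL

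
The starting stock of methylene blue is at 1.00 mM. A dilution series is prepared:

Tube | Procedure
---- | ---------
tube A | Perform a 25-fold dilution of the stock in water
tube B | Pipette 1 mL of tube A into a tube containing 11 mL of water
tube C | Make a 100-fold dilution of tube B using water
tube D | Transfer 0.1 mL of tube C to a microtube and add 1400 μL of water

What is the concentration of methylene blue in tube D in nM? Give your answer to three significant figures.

2.22 nM

Step 1: 25-fold → factor 25
Step 2: 1 mL + 11 mL = 12 mL total → factor 12/1 = 12
Step 3: 100-fold → factor 100
Step 4: 0.1 mL + 1400 μL = 1.5 mL total → factor 1.5/0.1 = 15
Overall dilution factor = 25 × 12 × 100 × 15 = 4.5 × 10^5
Final = 1.00 mM / 4.5 × 10^5 = 2.222 × 10^-6 mM = 2.22 nM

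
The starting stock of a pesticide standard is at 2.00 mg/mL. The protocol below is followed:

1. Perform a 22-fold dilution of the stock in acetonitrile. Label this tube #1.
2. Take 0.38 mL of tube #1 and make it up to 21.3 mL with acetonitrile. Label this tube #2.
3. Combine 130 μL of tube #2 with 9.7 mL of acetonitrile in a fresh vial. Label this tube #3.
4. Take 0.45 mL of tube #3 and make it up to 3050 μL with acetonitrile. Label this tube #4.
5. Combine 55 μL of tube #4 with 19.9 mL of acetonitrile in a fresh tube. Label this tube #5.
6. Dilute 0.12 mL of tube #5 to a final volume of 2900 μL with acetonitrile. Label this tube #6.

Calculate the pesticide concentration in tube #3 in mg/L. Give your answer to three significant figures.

Step 1: 22-fold → factor 22
Step 2: 0.38 mL brought to 21.3 mL → factor 21.3/0.38 = 56.053
Step 3: 130 μL + 9.7 mL = 9830 μL total → factor 9830/130 = 75.615
Dilution factor through tube #3 = 22 × 56.053 × 75.615 = 93246
[tube #3] = 2.00 mg/mL / 93246 = 2.145 × 10^-5 mg/mL = 0.0214 mg/L

0.0214 mg/L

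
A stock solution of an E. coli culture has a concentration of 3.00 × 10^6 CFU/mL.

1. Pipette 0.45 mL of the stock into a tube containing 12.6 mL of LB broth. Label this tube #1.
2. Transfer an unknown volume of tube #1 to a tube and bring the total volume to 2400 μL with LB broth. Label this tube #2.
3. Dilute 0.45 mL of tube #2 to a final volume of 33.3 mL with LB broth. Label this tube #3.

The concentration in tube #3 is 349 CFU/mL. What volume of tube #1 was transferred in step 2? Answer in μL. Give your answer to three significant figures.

599 μL

Step 1: 0.45 mL + 12.6 mL = 13.05 mL total → factor 13.05/0.45 = 29
Step 2: v brought to 2400 μL → factor = 2400 μL/v
Step 3: 0.45 mL brought to 33.3 mL → factor 33.3/0.45 = 74
Product of known-step factors = 2146
Overall factor = 3.00 × 10^6 CFU/mL / (349 CFU/mL) = 8596
Step-2 factor = 8596 / 2146 = 4.0056
v = 2400 μL / 4.0056 = 599 μL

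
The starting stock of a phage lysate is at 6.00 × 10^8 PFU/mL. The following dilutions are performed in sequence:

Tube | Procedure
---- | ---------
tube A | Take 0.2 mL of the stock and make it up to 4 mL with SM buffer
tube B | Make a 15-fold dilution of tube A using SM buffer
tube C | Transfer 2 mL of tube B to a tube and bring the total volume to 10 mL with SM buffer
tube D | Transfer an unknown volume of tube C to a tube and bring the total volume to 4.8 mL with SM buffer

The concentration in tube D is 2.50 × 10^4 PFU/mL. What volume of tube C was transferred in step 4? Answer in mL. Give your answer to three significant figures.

0.300 mL

Step 1: 0.2 mL brought to 4 mL → factor 4/0.2 = 20
Step 2: 15-fold → factor 15
Step 3: 2 mL brought to 10 mL → factor 10/2 = 5
Step 4: v brought to 4.8 mL → factor = 4.8 mL/v
Product of known-step factors = 1500
Overall factor = 6.00 × 10^8 PFU/mL / (2.50 × 10^4 PFU/mL) = 24000
Step-4 factor = 24000 / 1500 = 16
v = 4.8 mL / 16 = 0.300 mL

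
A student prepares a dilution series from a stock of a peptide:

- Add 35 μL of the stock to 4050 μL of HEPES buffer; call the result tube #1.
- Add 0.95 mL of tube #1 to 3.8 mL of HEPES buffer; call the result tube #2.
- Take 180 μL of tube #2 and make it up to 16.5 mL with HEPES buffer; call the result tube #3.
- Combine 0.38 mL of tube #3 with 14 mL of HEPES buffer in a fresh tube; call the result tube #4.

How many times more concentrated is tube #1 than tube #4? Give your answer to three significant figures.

1.73 × 10^4

Step 1: 35 μL + 4050 μL = 4085 μL total → factor 4085/35 = 116.71
Step 2: 0.95 mL + 3.8 mL = 4.75 mL total → factor 4.75/0.95 = 5
Step 3: 180 μL brought to 16.5 mL → factor 16500/180 = 91.667
Step 4: 0.38 mL + 14 mL = 14.38 mL total → factor 14.38/0.38 = 37.842
Dilution factor to tube #1 = 116.71; to tube #4 = 2.0243 × 10^6
[tube #1]/[tube #4] = (factor to tube #4)/(factor to tube #1) = 2.0243 × 10^6/116.71 = 1.73 × 10^4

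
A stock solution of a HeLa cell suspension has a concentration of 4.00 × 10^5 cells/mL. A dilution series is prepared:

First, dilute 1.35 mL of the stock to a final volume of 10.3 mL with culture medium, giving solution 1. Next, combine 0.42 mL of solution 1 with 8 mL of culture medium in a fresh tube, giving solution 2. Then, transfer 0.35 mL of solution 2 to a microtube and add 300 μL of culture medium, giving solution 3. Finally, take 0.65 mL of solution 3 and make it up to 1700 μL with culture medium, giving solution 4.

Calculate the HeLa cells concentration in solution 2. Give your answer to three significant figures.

2.62 × 10^3 cells/mL

Step 1: 1.35 mL brought to 10.3 mL → factor 10.3/1.35 = 7.6296
Step 2: 0.42 mL + 8 mL = 8.42 mL total → factor 8.42/0.42 = 20.048
Dilution factor through solution 2 = 7.6296 × 20.048 = 152.96
[solution 2] = 4.00 × 10^5 cells/mL / 152.96 = 2.62 × 10^3 cells/mL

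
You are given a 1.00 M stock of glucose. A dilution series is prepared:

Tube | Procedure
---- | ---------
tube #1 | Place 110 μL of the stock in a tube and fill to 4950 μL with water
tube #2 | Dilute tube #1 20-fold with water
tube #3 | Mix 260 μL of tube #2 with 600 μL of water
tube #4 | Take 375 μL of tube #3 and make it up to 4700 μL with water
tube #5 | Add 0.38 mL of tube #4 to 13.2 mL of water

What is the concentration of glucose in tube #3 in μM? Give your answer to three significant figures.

336 μM

Step 1: 110 μL brought to 4950 μL → factor 4950/110 = 45
Step 2: 20-fold → factor 20
Step 3: 260 μL + 600 μL = 860 μL total → factor 860/260 = 3.3077
Dilution factor through tube #3 = 45 × 20 × 3.3077 = 2976.9
[tube #3] = 1.00 M / 2976.9 = 0.0003359 M = 336 μM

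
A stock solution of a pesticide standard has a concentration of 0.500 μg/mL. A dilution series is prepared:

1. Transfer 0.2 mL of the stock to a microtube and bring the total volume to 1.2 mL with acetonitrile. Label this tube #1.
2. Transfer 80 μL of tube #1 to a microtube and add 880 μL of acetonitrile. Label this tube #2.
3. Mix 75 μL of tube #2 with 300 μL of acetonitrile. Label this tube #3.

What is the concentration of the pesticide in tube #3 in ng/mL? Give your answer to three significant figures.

1.39 ng/mL

Step 1: 0.2 mL brought to 1.2 mL → factor 1.2/0.2 = 6
Step 2: 80 μL + 880 μL = 960 μL total → factor 960/80 = 12
Step 3: 75 μL + 300 μL = 375 μL total → factor 375/75 = 5
Overall dilution factor = 6 × 12 × 5 = 360
Final = 0.500 μg/mL / 360 = 0.001389 μg/mL = 1.39 ng/mL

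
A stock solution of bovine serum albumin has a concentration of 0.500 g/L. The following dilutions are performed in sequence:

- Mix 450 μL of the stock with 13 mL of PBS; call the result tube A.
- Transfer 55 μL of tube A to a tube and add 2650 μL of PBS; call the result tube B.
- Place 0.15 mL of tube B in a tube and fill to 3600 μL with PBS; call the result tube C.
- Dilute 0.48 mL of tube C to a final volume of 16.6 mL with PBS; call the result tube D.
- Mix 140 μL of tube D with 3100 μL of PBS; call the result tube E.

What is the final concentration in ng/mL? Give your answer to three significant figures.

Step 1: 450 μL + 13 mL = 13450 μL total → factor 13450/450 = 29.889
Step 2: 55 μL + 2650 μL = 2705 μL total → factor 2705/55 = 49.182
Step 3: 0.15 mL brought to 3600 μL → factor 3.6/0.15 = 24
Step 4: 0.48 mL brought to 16.6 mL → factor 16.6/0.48 = 34.583
Step 5: 140 μL + 3100 μL = 3240 μL total → factor 3240/140 = 23.143
Overall dilution factor = 29.889 × 49.182 × 24 × 34.583 × 23.143 = 2.8236 × 10^7
Final = 0.500 g/L / 2.8236 × 10^7 = 1.771 × 10^-8 g/L = 0.0177 ng/mL

0.0177 ng/mL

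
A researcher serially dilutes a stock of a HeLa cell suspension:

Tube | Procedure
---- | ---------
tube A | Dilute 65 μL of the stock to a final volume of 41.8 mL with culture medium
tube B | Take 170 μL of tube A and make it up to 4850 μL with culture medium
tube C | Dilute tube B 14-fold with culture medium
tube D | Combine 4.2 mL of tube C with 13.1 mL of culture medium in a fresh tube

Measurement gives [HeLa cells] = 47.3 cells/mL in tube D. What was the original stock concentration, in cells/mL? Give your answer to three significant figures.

5.00 × 10^7 cells/mL

Step 1: 65 μL brought to 41.8 mL → factor 41800/65 = 643.08
Step 2: 170 μL brought to 4850 μL → factor 4850/170 = 28.529
Step 3: 14-fold → factor 14
Step 4: 4.2 mL + 13.1 mL = 17.3 mL total → factor 17.3/4.2 = 4.119
Overall dilution factor = 643.08 × 28.529 × 14 × 4.119 = 1.058 × 10^6
Stock = 47.3 cells/mL × 1.058 × 10^6 = 5.00 × 10^7 cells/mL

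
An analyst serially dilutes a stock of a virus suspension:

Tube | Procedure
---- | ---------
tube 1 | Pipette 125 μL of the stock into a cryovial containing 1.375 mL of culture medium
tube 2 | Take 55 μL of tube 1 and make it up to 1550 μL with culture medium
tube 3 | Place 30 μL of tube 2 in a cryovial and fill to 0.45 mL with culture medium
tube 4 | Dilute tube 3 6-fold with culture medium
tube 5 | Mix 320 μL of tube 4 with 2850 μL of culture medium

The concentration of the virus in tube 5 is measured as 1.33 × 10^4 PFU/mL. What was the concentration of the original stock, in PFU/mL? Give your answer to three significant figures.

Step 1: 125 μL + 1.375 mL = 1500 μL total → factor 1500/125 = 12
Step 2: 55 μL brought to 1550 μL → factor 1550/55 = 28.182
Step 3: 30 μL brought to 0.45 mL → factor 450/30 = 15
Step 4: 6-fold → factor 6
Step 5: 320 μL + 2850 μL = 3170 μL total → factor 3170/320 = 9.9062
Overall dilution factor = 12 × 28.182 × 15 × 6 × 9.9062 = 3.0151 × 10^5
Stock = 1.33 × 10^4 PFU/mL × 3.0151 × 10^5 = 4.01 × 10^9 PFU/mL

4.01 × 10^9 PFU/mL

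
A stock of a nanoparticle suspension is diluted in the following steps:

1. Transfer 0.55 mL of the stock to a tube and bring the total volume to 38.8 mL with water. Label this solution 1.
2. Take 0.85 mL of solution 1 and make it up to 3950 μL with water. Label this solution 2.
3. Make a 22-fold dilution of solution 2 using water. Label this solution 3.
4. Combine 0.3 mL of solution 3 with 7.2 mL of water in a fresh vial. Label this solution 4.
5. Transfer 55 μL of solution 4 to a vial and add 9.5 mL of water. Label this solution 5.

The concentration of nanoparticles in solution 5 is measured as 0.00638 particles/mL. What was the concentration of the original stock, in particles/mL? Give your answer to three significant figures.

2.00 × 10^5 particles/mL

Step 1: 0.55 mL brought to 38.8 mL → factor 38.8/0.55 = 70.545
Step 2: 0.85 mL brought to 3950 μL → factor 3.95/0.85 = 4.6471
Step 3: 22-fold → factor 22
Step 4: 0.3 mL + 7.2 mL = 7.5 mL total → factor 7.5/0.3 = 25
Step 5: 55 μL + 9.5 mL = 9555 μL total → factor 9555/55 = 173.73
Overall dilution factor = 70.545 × 4.6471 × 22 × 25 × 173.73 = 3.1324 × 10^7
Stock = 0.00638 particles/mL × 3.1324 × 10^7 = 2.00 × 10^5 particles/mL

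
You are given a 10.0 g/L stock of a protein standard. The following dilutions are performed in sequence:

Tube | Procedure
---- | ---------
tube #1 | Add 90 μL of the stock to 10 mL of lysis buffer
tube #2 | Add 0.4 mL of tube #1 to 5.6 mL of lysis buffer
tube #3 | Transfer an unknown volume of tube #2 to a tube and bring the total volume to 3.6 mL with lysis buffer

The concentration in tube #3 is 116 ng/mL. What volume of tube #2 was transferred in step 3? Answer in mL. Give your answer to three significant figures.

0.0702 mL

Step 1: 90 μL + 10 mL = 10090 μL total → factor 10090/90 = 112.11
Step 2: 0.4 mL + 5.6 mL = 6 mL total → factor 6/0.4 = 15
Step 3: v brought to 3.6 mL → factor = 3.6 mL/v
Product of known-step factors = 1681.7
Overall factor = 10.0 g/L / (116 ng/mL) = 86207
Step-3 factor = 86207 / 1681.7 = 51.263
v = 3.6 mL / 51.263 = 0.0702 mL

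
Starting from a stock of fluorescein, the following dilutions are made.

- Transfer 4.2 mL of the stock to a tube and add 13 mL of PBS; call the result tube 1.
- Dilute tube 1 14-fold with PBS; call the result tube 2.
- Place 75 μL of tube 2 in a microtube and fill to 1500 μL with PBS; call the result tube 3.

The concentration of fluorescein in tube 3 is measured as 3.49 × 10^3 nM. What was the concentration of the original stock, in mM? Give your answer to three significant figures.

Step 1: 4.2 mL + 13 mL = 17.2 mL total → factor 17.2/4.2 = 4.0952
Step 2: 14-fold → factor 14
Step 3: 75 μL brought to 1500 μL → factor 1500/75 = 20
Overall dilution factor = 4.0952 × 14 × 20 = 1146.7
Stock = 3.49 × 10^3 nM × 1146.7 = 4.002 × 10^6 nM = 4.00 mM

4.00 mM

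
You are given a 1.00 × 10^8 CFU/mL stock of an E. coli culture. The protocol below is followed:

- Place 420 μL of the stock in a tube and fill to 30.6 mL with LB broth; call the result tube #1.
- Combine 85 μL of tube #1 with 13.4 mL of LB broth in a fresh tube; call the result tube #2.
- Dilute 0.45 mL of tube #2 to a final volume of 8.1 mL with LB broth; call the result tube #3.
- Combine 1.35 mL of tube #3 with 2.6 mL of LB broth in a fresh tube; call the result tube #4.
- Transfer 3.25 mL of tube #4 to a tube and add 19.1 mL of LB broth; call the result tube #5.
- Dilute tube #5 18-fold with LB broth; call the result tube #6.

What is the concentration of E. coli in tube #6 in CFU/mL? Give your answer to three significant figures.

1.33 CFU/mL

Step 1: 420 μL brought to 30.6 mL → factor 30600/420 = 72.857
Step 2: 85 μL + 13.4 mL = 13485 μL total → factor 13485/85 = 158.65
Step 3: 0.45 mL brought to 8.1 mL → factor 8.1/0.45 = 18
Step 4: 1.35 mL + 2.6 mL = 3.95 mL total → factor 3.95/1.35 = 2.9259
Step 5: 3.25 mL + 19.1 mL = 22.35 mL total → factor 22.35/3.25 = 6.8769
Step 6: 18-fold → factor 18
Overall dilution factor = 72.857 × 158.65 × 18 × 2.9259 × 6.8769 × 18 = 7.5354 × 10^7
Final = 1.00 × 10^8 CFU/mL / 7.5354 × 10^7 = 1.33 CFU/mL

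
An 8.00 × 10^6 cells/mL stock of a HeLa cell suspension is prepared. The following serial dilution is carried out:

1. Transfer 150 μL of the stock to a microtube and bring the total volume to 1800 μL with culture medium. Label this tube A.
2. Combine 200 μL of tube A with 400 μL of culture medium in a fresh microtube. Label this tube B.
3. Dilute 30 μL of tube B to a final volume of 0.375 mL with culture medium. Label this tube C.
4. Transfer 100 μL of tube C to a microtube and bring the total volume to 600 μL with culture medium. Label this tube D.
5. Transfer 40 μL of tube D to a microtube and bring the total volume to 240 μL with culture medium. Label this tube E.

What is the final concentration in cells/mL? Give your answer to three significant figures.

Step 1: 150 μL brought to 1800 μL → factor 1800/150 = 12
Step 2: 200 μL + 400 μL = 600 μL total → factor 600/200 = 3
Step 3: 30 μL brought to 0.375 mL → factor 375/30 = 12.5
Step 4: 100 μL brought to 600 μL → factor 600/100 = 6
Step 5: 40 μL brought to 240 μL → factor 240/40 = 6
Overall dilution factor = 12 × 3 × 12.5 × 6 × 6 = 16200
Final = 8.00 × 10^6 cells/mL / 16200 = 494 cells/mL

494 cells/mL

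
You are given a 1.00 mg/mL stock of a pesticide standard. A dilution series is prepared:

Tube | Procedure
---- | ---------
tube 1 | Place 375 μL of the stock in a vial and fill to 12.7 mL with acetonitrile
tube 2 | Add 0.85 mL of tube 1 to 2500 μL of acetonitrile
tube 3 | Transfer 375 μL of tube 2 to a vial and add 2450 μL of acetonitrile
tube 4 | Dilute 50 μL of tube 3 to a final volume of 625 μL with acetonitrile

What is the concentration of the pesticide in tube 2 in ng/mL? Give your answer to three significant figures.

Step 1: 375 μL brought to 12.7 mL → factor 12700/375 = 33.867
Step 2: 0.85 mL + 2500 μL = 3.35 mL total → factor 3.35/0.85 = 3.9412
Dilution factor through tube 2 = 33.867 × 3.9412 = 133.47
[tube 2] = 1.00 mg/mL / 133.47 = 0.007492 mg/mL = 7.49 × 10^3 ng/mL

7.49 × 10^3 ng/mL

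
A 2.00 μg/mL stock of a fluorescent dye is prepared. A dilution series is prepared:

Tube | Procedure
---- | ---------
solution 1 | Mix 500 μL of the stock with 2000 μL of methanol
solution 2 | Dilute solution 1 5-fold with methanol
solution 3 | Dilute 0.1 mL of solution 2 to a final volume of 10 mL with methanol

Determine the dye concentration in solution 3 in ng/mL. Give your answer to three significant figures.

0.800 ng/mL

Step 1: 500 μL + 2000 μL = 2500 μL total → factor 2500/500 = 5
Step 2: 5-fold → factor 5
Step 3: 0.1 mL brought to 10 mL → factor 10/0.1 = 100
Overall dilution factor = 5 × 5 × 100 = 2500
Final = 2.00 μg/mL / 2500 = 0.0008000 μg/mL = 0.800 ng/mL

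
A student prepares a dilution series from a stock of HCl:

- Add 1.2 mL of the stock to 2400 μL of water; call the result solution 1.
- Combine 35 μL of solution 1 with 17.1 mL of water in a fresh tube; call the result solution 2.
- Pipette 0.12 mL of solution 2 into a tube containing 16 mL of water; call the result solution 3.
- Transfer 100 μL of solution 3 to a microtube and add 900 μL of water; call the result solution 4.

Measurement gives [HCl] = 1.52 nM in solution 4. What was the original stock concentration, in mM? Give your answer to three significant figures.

Step 1: 1.2 mL + 2400 μL = 3.6 mL total → factor 3.6/1.2 = 3
Step 2: 35 μL + 17.1 mL = 17135 μL total → factor 17135/35 = 489.57
Step 3: 0.12 mL + 16 mL = 16.12 mL total → factor 16.12/0.12 = 134.33
Step 4: 100 μL + 900 μL = 1000 μL total → factor 1000/100 = 10
Overall dilution factor = 3 × 489.57 × 134.33 × 10 = 1.973 × 10^6
Stock = 1.52 nM × 1.973 × 10^6 = 2.999 × 10^6 nM = 3.00 mM

3.00 mM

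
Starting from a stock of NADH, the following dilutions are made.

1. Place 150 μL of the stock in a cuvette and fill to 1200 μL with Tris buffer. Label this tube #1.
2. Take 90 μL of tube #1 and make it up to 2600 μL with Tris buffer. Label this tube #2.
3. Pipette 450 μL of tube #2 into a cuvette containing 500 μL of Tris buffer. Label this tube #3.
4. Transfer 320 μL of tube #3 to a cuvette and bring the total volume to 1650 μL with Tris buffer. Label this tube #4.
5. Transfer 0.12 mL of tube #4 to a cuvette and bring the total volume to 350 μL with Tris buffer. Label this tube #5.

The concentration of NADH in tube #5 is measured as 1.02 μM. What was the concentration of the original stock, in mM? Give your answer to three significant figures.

Step 1: 150 μL brought to 1200 μL → factor 1200/150 = 8
Step 2: 90 μL brought to 2600 μL → factor 2600/90 = 28.889
Step 3: 450 μL + 500 μL = 950 μL total → factor 950/450 = 2.1111
Step 4: 320 μL brought to 1650 μL → factor 1650/320 = 5.1562
Step 5: 0.12 mL brought to 350 μL → factor 0.35/0.12 = 2.9167
Overall dilution factor = 8 × 28.889 × 2.1111 × 5.1562 × 2.9167 = 7337.6
Stock = 1.02 μM × 7337.6 = 7484 μM = 7.48 mM

7.48 mM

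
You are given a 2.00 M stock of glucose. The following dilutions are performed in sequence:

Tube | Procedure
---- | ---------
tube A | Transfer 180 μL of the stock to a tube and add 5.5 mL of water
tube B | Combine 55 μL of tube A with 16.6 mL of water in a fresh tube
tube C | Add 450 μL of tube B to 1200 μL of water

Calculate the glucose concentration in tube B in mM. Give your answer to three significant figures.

0.209 mM

Step 1: 180 μL + 5.5 mL = 5680 μL total → factor 5680/180 = 31.556
Step 2: 55 μL + 16.6 mL = 16655 μL total → factor 16655/55 = 302.82
Dilution factor through tube B = 31.556 × 302.82 = 9555.6
[tube B] = 2.00 M / 9555.6 = 0.0002093 M = 0.209 mM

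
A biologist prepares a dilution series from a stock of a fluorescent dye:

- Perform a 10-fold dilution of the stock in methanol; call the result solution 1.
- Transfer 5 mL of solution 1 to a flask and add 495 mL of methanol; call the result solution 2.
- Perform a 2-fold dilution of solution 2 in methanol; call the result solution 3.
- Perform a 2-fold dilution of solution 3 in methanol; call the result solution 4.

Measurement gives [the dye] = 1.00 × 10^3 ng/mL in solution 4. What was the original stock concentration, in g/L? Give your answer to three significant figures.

4.00 g/L

Step 1: 10-fold → factor 10
Step 2: 5 mL + 495 mL = 500 mL total → factor 500/5 = 100
Step 3: 2-fold → factor 2
Step 4: 2-fold → factor 2
Overall dilution factor = 10 × 100 × 2 × 2 = 4000
Stock = 1.00 × 10^3 ng/mL × 4000 = 4.000 × 10^6 ng/mL = 4.00 g/L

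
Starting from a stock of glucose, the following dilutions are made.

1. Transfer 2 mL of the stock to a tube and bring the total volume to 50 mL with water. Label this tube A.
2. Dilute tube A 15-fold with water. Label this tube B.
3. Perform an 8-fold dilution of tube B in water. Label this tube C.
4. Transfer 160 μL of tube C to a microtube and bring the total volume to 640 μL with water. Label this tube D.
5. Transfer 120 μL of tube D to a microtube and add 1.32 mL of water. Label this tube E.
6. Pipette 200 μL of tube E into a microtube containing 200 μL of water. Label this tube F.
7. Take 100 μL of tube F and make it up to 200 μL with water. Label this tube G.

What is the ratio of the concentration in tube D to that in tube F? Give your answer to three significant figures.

24.0

Step 1: 2 mL brought to 50 mL → factor 50/2 = 25
Step 2: 15-fold → factor 15
Step 3: 8-fold → factor 8
Step 4: 160 μL brought to 640 μL → factor 640/160 = 4
Step 5: 120 μL + 1.32 mL = 1440 μL total → factor 1440/120 = 12
Step 6: 200 μL + 200 μL = 400 μL total → factor 400/200 = 2
Dilution factor to tube D = 12000; to tube F = 2.88 × 10^5
[tube D]/[tube F] = (factor to tube F)/(factor to tube D) = 2.88 × 10^5/12000 = 24.0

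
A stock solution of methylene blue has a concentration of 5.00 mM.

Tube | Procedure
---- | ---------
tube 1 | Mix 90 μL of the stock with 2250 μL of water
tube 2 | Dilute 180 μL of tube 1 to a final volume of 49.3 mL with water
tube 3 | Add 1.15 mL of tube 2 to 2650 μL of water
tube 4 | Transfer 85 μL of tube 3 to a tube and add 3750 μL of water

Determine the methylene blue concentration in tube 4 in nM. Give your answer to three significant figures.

4.71 nM

Step 1: 90 μL + 2250 μL = 2340 μL total → factor 2340/90 = 26
Step 2: 180 μL brought to 49.3 mL → factor 49300/180 = 273.89
Step 3: 1.15 mL + 2650 μL = 3.8 mL total → factor 3.8/1.15 = 3.3043
Step 4: 85 μL + 3750 μL = 3835 μL total → factor 3835/85 = 45.118
Overall dilution factor = 26 × 273.89 × 3.3043 × 45.118 = 1.0616 × 10^6
Final = 5.00 mM / 1.0616 × 10^6 = 4.710 × 10^-6 mM = 4.71 nM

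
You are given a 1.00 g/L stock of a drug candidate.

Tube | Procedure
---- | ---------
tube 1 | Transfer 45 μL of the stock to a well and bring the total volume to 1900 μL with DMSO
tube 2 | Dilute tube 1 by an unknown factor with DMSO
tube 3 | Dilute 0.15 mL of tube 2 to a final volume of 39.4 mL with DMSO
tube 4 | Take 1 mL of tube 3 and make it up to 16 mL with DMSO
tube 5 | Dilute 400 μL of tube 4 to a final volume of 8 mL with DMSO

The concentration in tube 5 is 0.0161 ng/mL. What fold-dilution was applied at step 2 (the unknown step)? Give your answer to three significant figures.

Step 1: 45 μL brought to 1900 μL → factor 1900/45 = 42.222
Step 2: unknown factor x
Step 3: 0.15 mL brought to 39.4 mL → factor 39.4/0.15 = 262.67
Step 4: 1 mL brought to 16 mL → factor 16/1 = 16
Step 5: 400 μL brought to 8 mL → factor 8000/400 = 20
Product of known-step factors = 3.5489 × 10^6
Overall factor = 1.00 g/L / (0.0161 ng/mL) = 6.2112 × 10^7
x = 6.2112 × 10^7 / 3.5489 × 10^6 = 17.5

17.5-fold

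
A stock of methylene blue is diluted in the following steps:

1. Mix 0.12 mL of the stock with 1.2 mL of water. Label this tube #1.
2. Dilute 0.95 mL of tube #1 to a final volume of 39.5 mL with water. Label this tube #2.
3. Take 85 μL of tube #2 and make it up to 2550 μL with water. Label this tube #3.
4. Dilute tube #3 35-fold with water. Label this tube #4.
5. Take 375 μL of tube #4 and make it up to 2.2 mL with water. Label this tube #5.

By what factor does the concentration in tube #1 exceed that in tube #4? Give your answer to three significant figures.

Step 1: 0.12 mL + 1.2 mL = 1.32 mL total → factor 1.32/0.12 = 11
Step 2: 0.95 mL brought to 39.5 mL → factor 39.5/0.95 = 41.579
Step 3: 85 μL brought to 2550 μL → factor 2550/85 = 30
Step 4: 35-fold → factor 35
Dilution factor to tube #1 = 11; to tube #4 = 4.8024 × 10^5
[tube #1]/[tube #4] = (factor to tube #4)/(factor to tube #1) = 4.8024 × 10^5/11 = 4.37 × 10^4

4.37 × 10^4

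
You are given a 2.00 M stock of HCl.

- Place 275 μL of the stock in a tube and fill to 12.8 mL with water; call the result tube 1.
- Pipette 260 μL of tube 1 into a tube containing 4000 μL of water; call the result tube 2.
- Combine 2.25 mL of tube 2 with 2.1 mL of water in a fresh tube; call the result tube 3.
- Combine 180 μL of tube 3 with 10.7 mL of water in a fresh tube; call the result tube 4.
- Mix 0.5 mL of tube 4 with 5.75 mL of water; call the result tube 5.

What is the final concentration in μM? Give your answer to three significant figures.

1.80 μM

Step 1: 275 μL brought to 12.8 mL → factor 12800/275 = 46.545
Step 2: 260 μL + 4000 μL = 4260 μL total → factor 4260/260 = 16.385
Step 3: 2.25 mL + 2.1 mL = 4.35 mL total → factor 4.35/2.25 = 1.9333
Step 4: 180 μL + 10.7 mL = 10880 μL total → factor 10880/180 = 60.444
Step 5: 0.5 mL + 5.75 mL = 6.25 mL total → factor 6.25/0.5 = 12.5
Overall dilution factor = 46.545 × 16.385 × 1.9333 × 60.444 × 12.5 = 1.114 × 10^6
Final = 2.00 M / 1.114 × 10^6 = 1.795 × 10^-6 M = 1.80 μM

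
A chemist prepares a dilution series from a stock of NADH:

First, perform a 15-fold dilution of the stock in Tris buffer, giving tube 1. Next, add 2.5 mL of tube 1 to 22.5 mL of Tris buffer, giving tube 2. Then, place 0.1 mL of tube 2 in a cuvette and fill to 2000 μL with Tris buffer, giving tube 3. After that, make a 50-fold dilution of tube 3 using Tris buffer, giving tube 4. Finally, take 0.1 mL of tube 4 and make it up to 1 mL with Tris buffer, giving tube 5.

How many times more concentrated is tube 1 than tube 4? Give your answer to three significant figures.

Step 1: 15-fold → factor 15
Step 2: 2.5 mL + 22.5 mL = 25 mL total → factor 25/2.5 = 10
Step 3: 0.1 mL brought to 2000 μL → factor 2/0.1 = 20
Step 4: 50-fold → factor 50
Dilution factor to tube 1 = 15; to tube 4 = 1.5 × 10^5
[tube 1]/[tube 4] = (factor to tube 4)/(factor to tube 1) = 1.5 × 10^5/15 = 1.00 × 10^4

1.00 × 10^4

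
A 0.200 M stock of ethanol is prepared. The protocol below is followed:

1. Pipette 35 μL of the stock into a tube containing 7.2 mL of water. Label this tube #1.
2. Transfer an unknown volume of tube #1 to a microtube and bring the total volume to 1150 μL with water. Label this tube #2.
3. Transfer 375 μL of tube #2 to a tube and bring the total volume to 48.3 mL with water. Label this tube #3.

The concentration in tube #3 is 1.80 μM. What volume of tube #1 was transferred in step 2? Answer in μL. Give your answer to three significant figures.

Step 1: 35 μL + 7.2 mL = 7235 μL total → factor 7235/35 = 206.71
Step 2: v brought to 1150 μL → factor = 1150 μL/v
Step 3: 375 μL brought to 48.3 mL → factor 48300/375 = 128.8
Product of known-step factors = 26625
Overall factor = 0.200 M / (1.80 μM) = 1.1111 × 10^5
Step-2 factor = 1.1111 × 10^5 / 26625 = 4.1732
v = 1150 μL / 4.1732 = 276 μL

276 μL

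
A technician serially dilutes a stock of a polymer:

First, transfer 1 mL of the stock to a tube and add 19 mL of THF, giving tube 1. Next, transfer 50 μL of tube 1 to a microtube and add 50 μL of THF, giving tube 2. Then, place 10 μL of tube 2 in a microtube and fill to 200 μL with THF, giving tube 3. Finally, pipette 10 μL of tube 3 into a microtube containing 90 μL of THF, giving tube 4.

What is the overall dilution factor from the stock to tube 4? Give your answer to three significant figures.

Step 1: 1 mL + 19 mL = 20 mL total → factor 20/1 = 20
Step 2: 50 μL + 50 μL = 100 μL total → factor 100/50 = 2
Step 3: 10 μL brought to 200 μL → factor 200/10 = 20
Step 4: 10 μL + 90 μL = 100 μL total → factor 100/10 = 10
Overall dilution factor = 20 × 2 × 20 × 10 = 8000

8.00 × 10^3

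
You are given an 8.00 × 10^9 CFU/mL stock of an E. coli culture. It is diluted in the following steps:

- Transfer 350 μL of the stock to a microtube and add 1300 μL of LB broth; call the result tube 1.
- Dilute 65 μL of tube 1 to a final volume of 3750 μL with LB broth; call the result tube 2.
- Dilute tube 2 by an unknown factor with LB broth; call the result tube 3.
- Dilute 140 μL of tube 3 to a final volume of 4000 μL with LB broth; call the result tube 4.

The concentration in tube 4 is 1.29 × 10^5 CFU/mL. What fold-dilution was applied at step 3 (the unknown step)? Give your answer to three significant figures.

Step 1: 350 μL + 1300 μL = 1650 μL total → factor 1650/350 = 4.7143
Step 2: 65 μL brought to 3750 μL → factor 3750/65 = 57.692
Step 3: unknown factor x
Step 4: 140 μL brought to 4000 μL → factor 4000/140 = 28.571
Product of known-step factors = 7770.8
Overall factor = 8.00 × 10^9 CFU/mL / (1.29 × 10^5 CFU/mL) = 62016
x = 62016 / 7770.8 = 7.98

7.98-fold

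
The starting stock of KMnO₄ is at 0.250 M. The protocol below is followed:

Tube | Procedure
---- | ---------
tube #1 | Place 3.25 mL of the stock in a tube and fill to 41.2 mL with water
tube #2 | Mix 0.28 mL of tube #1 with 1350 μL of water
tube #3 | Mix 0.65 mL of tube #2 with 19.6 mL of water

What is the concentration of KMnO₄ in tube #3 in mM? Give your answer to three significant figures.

Step 1: 3.25 mL brought to 41.2 mL → factor 41.2/3.25 = 12.677
Step 2: 0.28 mL + 1350 μL = 1.63 mL total → factor 1.63/0.28 = 5.8214
Step 3: 0.65 mL + 19.6 mL = 20.25 mL total → factor 20.25/0.65 = 31.154
Overall dilution factor = 12.677 × 5.8214 × 31.154 = 2299.1
Final = 0.250 M / 2299.1 = 0.0001087 M = 0.109 mM

0.109 mM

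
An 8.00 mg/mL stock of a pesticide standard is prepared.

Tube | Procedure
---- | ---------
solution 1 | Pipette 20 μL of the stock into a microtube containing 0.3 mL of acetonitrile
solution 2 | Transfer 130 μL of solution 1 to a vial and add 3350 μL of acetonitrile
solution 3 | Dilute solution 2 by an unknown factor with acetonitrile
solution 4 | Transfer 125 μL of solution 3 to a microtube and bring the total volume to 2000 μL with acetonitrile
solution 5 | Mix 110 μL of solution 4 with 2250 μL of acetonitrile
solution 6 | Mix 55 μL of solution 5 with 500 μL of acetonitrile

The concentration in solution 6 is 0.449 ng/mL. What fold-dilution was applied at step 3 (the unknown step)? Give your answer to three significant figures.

Step 1: 20 μL + 0.3 mL = 320 μL total → factor 320/20 = 16
Step 2: 130 μL + 3350 μL = 3480 μL total → factor 3480/130 = 26.769
Step 3: unknown factor x
Step 4: 125 μL brought to 2000 μL → factor 2000/125 = 16
Step 5: 110 μL + 2250 μL = 2360 μL total → factor 2360/110 = 21.455
Step 6: 55 μL + 500 μL = 555 μL total → factor 555/55 = 10.091
Product of known-step factors = 1.4836 × 10^6
Overall factor = 8.00 mg/mL / (0.449 ng/mL) = 1.7817 × 10^7
x = 1.7817 × 10^7 / 1.4836 × 10^6 = 12.0

12.0-fold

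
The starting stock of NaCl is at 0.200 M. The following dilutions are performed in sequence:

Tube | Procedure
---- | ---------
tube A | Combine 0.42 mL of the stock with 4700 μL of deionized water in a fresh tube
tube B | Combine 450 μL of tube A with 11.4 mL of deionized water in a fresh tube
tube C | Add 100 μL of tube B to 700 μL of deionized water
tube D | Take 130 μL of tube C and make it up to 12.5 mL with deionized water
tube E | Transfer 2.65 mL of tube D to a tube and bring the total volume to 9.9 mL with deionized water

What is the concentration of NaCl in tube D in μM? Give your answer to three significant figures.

0.810 μM

Step 1: 0.42 mL + 4700 μL = 5.12 mL total → factor 5.12/0.42 = 12.19
Step 2: 450 μL + 11.4 mL = 11850 μL total → factor 11850/450 = 26.333
Step 3: 100 μL + 700 μL = 800 μL total → factor 800/100 = 8
Step 4: 130 μL brought to 12.5 mL → factor 12500/130 = 96.154
Dilution factor through tube D = 12.19 × 26.333 × 8 × 96.154 = 2.4694 × 10^5
[tube D] = 0.200 M / 2.4694 × 10^5 = 8.099 × 10^-7 M = 0.810 μM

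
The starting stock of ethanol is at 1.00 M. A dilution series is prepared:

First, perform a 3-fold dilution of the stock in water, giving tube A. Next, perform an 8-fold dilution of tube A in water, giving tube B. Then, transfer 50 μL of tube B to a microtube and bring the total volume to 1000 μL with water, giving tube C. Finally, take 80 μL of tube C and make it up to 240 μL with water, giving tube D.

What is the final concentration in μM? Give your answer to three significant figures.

694 μM

Step 1: 3-fold → factor 3
Step 2: 8-fold → factor 8
Step 3: 50 μL brought to 1000 μL → factor 1000/50 = 20
Step 4: 80 μL brought to 240 μL → factor 240/80 = 3
Overall dilution factor = 3 × 8 × 20 × 3 = 1440
Final = 1.00 M / 1440 = 0.0006944 M = 694 μM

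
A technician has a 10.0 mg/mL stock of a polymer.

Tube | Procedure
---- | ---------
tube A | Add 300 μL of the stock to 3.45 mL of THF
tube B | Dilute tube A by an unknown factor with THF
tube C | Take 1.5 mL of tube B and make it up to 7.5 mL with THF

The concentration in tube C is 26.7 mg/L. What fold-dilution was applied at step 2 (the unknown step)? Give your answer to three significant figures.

5.99-fold

Step 1: 300 μL + 3.45 mL = 3750 μL total → factor 3750/300 = 12.5
Step 2: unknown factor x
Step 3: 1.5 mL brought to 7.5 mL → factor 7.5/1.5 = 5
Product of known-step factors = 62.5
Overall factor = 10.0 mg/mL / (26.7 mg/L) = 374.53
x = 374.53 / 62.5 = 5.99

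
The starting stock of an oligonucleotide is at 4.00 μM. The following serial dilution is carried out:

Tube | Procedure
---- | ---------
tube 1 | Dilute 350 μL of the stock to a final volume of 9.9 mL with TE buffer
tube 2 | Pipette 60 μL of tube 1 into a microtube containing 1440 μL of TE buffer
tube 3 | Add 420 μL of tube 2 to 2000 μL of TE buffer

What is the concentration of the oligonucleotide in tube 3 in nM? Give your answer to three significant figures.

Step 1: 350 μL brought to 9.9 mL → factor 9900/350 = 28.286
Step 2: 60 μL + 1440 μL = 1500 μL total → factor 1500/60 = 25
Step 3: 420 μL + 2000 μL = 2420 μL total → factor 2420/420 = 5.7619
Overall dilution factor = 28.286 × 25 × 5.7619 = 4074.5
Final = 4.00 μM / 4074.5 = 0.0009817 μM = 0.982 nM

0.982 nM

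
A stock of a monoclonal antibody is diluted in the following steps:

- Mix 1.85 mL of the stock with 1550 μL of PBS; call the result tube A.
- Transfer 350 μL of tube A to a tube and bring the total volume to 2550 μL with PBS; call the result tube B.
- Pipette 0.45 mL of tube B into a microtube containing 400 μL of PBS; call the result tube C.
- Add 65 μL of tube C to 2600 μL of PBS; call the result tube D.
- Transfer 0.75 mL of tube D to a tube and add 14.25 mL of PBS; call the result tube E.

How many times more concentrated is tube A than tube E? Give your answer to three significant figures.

1.13 × 10^4

Step 1: 1.85 mL + 1550 μL = 3.4 mL total → factor 3.4/1.85 = 1.8378
Step 2: 350 μL brought to 2550 μL → factor 2550/350 = 7.2857
Step 3: 0.45 mL + 400 μL = 0.85 mL total → factor 0.85/0.45 = 1.8889
Step 4: 65 μL + 2600 μL = 2665 μL total → factor 2665/65 = 41
Step 5: 0.75 mL + 14.25 mL = 15 mL total → factor 15/0.75 = 20
Dilution factor to tube A = 1.8378; to tube E = 20740
[tube A]/[tube E] = (factor to tube E)/(factor to tube A) = 20740/1.8378 = 1.13 × 10^4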